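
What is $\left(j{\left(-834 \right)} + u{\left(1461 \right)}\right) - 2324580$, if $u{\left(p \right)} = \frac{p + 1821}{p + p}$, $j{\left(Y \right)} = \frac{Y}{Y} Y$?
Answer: $- \frac{1132476071}{487} \approx -2.3254 \cdot 10^{6}$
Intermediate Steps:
$j{\left(Y \right)} = Y$ ($j{\left(Y \right)} = 1 Y = Y$)
$u{\left(p \right)} = \frac{1821 + p}{2 p}$
$\left(j{\left(-834 \right)} + u{\left(1461 \right)}\right) - 2324580 = \left(-834 + \frac{1821 + 1461}{2 \cdot 1461}\right) - 2324580 = \left(-834 + \frac{1}{2} \cdot \frac{1}{1461} \cdot 3282\right) - 2324580 = \left(-834 + \frac{547}{487}\right) - 2324580 = - \frac{405611}{487} - 2324580 = - \frac{1132476071}{487}$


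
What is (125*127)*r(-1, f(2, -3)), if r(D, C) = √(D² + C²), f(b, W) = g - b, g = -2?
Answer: 15875*√17 ≈ 65454.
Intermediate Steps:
f(b, W) = -2 - b
r(D, C) = √(C² + D²)
(125*127)*r(-1, f(2, -3)) = (125*127)*√((-2 - 1*2)² + (-1)²) = 15875*√((-2 - 2)² + 1) = 15875*√((-4)² + 1) = 15875*√(16 + 1) = 15875*√17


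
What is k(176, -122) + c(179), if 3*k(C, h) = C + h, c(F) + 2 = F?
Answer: 195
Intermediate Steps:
c(F) = -2 + F
k(C, h) = C/3 + h/3 (k(C, h) = (C + h)/3 = C/3 + h/3)
k(176, -122) + c(179) = ((⅓)*176 + (⅓)*(-122)) + (-2 + 179) = (176/3 - 122/3) + 177 = 18 + 177 = 195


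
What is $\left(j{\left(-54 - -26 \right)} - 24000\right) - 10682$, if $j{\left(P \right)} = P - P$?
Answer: $-34682$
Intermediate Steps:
$j{\left(P \right)} = 0$
$\left(j{\left(-54 - -26 \right)} - 24000\right) - 10682 = \left(0 - 24000\right) - 10682 = -24000 - 10682 = -34682$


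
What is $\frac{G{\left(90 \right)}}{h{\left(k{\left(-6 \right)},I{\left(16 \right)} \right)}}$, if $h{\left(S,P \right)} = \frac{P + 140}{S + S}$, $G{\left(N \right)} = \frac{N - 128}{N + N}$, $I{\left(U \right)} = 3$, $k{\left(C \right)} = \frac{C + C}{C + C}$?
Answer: $- \frac{19}{6435} \approx -0.0029526$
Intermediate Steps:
$k{\left(C \right)} = 1$ ($k{\left(C \right)} = \frac{2 C}{2 C} = 2 C \frac{1}{2 C} = 1$)
$G{\left(N \right)} = \frac{-128 + N}{2 N}$
$h{\left(S,P \right)} = \frac{140 + P}{2 S}$
$\frac{G{\left(90 \right)}}{h{\left(k{\left(-6 \right)},I{\left(16 \right)} \right)}} = \frac{\frac{1}{2} \cdot \frac{1}{90} \left(-128 + 90\right)}{\frac{1}{2} \cdot 1^{-1} \left(140 + 3\right)} = \frac{\frac{1}{2} \cdot \frac{1}{90} \left(-38\right)}{\frac{1}{2} \cdot 1 \cdot 143} = - \frac{19}{90 \cdot \frac{143}{2}} = \left(- \frac{19}{90}\right) \frac{2}{143} = - \frac{19}{6435}$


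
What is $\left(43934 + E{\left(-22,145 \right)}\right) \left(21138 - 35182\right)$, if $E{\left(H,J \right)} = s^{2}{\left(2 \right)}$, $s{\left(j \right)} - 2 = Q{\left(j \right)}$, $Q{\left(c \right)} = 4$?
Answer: $-617514680$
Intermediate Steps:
$s{\left(j \right)} = 6$ ($s{\left(j \right)} = 2 + 4 = 6$)
$E{\left(H,J \right)} = 36$ ($E{\left(H,J \right)} = 6^{2} = 36$)
$\left(43934 + E{\left(-22,145 \right)}\right) \left(21138 - 35182\right) = \left(43934 + 36\right) \left(21138 - 35182\right) = 43970 \left(-14044\right) = -617514680$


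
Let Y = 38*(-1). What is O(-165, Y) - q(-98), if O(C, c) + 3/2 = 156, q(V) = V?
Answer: 505/2 ≈ 252.50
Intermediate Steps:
Y = -38
O(C, c) = 309/2 (O(C, c) = -3/2 + 156 = 309/2)
O(-165, Y) - q(-98) = 309/2 - 1*(-98) = 309/2 + 98 = 505/2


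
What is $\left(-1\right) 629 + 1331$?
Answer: $702$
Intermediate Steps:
$\left(-1\right) 629 + 1331 = -629 + 1331 = 702$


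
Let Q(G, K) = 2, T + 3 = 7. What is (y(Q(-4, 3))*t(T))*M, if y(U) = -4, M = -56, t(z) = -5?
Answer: -1120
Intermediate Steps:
T = 4 (T = -3 + 7 = 4)
(y(Q(-4, 3))*t(T))*M = -4*(-5)*(-56) = 20*(-56) = -1120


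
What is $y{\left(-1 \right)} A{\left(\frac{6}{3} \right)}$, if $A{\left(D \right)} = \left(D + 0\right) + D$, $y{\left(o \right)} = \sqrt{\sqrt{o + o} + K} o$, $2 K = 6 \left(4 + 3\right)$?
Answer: $- 4 \sqrt{21 + i \sqrt{2}} \approx -18.341 - 0.61686 i$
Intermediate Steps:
$K = 21$ ($K = \frac{6 \left(4 + 3\right)}{2} = \frac{6 \cdot 7}{2} = \frac{1}{2} \cdot 42 = 21$)
$y{\left(o \right)} = o \sqrt{21 + \sqrt{2} \sqrt{o}}$ ($y{\left(o \right)} = \sqrt{\sqrt{o + o} + 21} o = \sqrt{\sqrt{2 o} + 21} o = \sqrt{\sqrt{2} \sqrt{o} + 21} o = \sqrt{21 + \sqrt{2} \sqrt{o}} o = o \sqrt{21 + \sqrt{2} \sqrt{o}}$)
$A{\left(D \right)} = 2 D$ ($A{\left(D \right)} = D + D = 2 D$)
$y{\left(-1 \right)} A{\left(\frac{6}{3} \right)} = - \sqrt{21 + \sqrt{2} \sqrt{-1}} \cdot 2 \cdot \frac{6}{3} = - \sqrt{21 + \sqrt{2} i} 2 \cdot 6 \cdot \frac{1}{3} = - \sqrt{21 + i \sqrt{2}} \cdot 2 \cdot 2 = - \sqrt{21 + i \sqrt{2}} \cdot 4 = - 4 \sqrt{21 + i \sqrt{2}}$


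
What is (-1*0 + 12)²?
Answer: 144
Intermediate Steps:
(-1*0 + 12)² = (0 + 12)² = 12² = 144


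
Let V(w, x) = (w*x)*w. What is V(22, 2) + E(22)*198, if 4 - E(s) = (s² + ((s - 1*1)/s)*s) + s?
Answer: -102586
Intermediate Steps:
V(w, x) = x*w²
E(s) = 5 - s² - 2*s (E(s) = 4 - ((s² + ((s - 1*1)/s)*s) + s) = 4 - ((s² + ((s - 1)/s)*s) + s) = 4 - ((s² + ((-1 + s)/s)*s) + s) = 4 - ((s² + (-1 + s)) + s) = 4 - ((-1 + s + s²) + s) = 4 - (-1 + s² + 2*s) = 4 + (1 - s² - 2*s) = 5 - s² - 2*s)
V(22, 2) + E(22)*198 = 2*22² + (5 - 1*22² - 2*22)*198 = 2*484 + (5 - 1*484 - 44)*198 = 968 + (5 - 484 - 44)*198 = 968 - 523*198 = 968 - 103554 = -102586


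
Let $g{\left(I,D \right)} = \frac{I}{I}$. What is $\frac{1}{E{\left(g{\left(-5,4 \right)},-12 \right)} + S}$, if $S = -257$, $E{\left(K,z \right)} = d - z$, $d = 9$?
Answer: $- \frac{1}{236} \approx -0.0042373$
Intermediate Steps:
$g{\left(I,D \right)} = 1$
$E{\left(K,z \right)} = 9 - z$
$\frac{1}{E{\left(g{\left(-5,4 \right)},-12 \right)} + S} = \frac{1}{\left(9 - -12\right) - 257} = \frac{1}{\left(9 + 12\right) - 257} = \frac{1}{21 - 257} = \frac{1}{-236} = - \frac{1}{236}$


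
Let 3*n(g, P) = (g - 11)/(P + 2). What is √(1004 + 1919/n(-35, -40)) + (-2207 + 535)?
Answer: -1672 + 5*√121877/23 ≈ -1596.1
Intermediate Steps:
n(g, P) = (-11 + g)/(3*(2 + P)) (n(g, P) = ((g - 11)/(P + 2))/3 = ((-11 + g)/(2 + P))/3 = (-11 + g)/(3*(2 + P)))
√(1004 + 1919/n(-35, -40)) + (-2207 + 535) = √(1004 + 1919/(((-11 - 35)/(3*(2 - 40))))) + (-2207 + 535) = √(1004 + 1919/(((⅓)*(-46)/(-38)))) - 1672 = √(1004 + 1919/(((⅓)*(-1/38)*(-46)))) - 1672 = √(1004 + 1919/(23/57)) - 1672 = √(1004 + 1919*(57/23)) - 1672 = √(1004 + 109383/23) - 1672 = √(132475/23) - 1672 = 5*√121877/23 - 1672 = -1672 + 5*√121877/23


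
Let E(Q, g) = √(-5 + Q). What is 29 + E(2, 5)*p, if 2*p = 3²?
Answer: 29 + 9*I*√3/2 ≈ 29.0 + 7.7942*I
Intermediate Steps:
p = 9/2 (p = (½)*3² = (½)*9 = 9/2 ≈ 4.5000)
29 + E(2, 5)*p = 29 + √(-5 + 2)*(9/2) = 29 + √(-3)*(9/2) = 29 + (I*√3)*(9/2) = 29 + 9*I*√3/2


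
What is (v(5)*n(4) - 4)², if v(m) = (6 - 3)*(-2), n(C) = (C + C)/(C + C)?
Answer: 100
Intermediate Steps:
n(C) = 1 (n(C) = (2*C)/((2*C)) = (2*C)*(1/(2*C)) = 1)
v(m) = -6 (v(m) = 3*(-2) = -6)
(v(5)*n(4) - 4)² = (-6*1 - 4)² = (-6 - 4)² = (-10)² = 100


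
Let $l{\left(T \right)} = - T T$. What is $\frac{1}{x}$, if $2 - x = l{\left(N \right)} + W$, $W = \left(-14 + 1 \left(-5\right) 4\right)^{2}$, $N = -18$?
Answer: $- \frac{1}{830} \approx -0.0012048$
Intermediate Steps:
$W = 1156$ ($W = \left(-14 - 20\right)^{2} = \left(-34\right)^{2} = 1156$)
$l{\left(T \right)} = - T^{2}$
$x = -830$ ($x = 2 - \left(- \left(-18\right)^{2} + 1156\right) = 2 - \left(\left(-1\right) 324 + 1156\right) = 2 - \left(-324 + 1156\right) = 2 - 832 = -830$)
$\frac{1}{x} = \frac{1}{-830} = - \frac{1}{830}$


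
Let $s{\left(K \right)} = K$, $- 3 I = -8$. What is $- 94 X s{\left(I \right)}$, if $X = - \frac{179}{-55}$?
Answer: $- \frac{134608}{165} \approx -815.81$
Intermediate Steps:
$I = \frac{8}{3}$ ($I = \left(- \frac{1}{3}\right) \left(-8\right) = \frac{8}{3} \approx 2.6667$)
$X = \frac{179}{55}$ ($X = \left(-179\right) \left(- \frac{1}{55}\right) = \frac{179}{55} \approx 3.2545$)
$- 94 X s{\left(I \right)} = \left(-94\right) \frac{179}{55} \cdot \frac{8}{3} = \left(- \frac{16826}{55}\right) \frac{8}{3} = - \frac{134608}{165}$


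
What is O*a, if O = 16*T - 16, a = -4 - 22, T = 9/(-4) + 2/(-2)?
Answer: 1768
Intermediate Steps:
T = -13/4 (T = 9*(-¼) + 2*(-½) = -9/4 - 1 = -13/4 ≈ -3.2500)
a = -26
O = -68 (O = 16*(-13/4) - 16 = -52 - 16 = -68)
O*a = -68*(-26) = 1768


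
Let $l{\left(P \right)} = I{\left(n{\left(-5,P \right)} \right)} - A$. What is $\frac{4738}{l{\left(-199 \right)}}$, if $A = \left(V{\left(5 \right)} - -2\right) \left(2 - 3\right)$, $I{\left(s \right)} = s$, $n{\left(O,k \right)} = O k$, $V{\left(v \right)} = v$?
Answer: $\frac{2369}{501} \approx 4.7285$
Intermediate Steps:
$A = -7$ ($A = \left(5 - -2\right) \left(2 - 3\right) = \left(5 + 2\right) \left(-1\right) = 7 \left(-1\right) = -7$)
$l{\left(P \right)} = 7 - 5 P$ ($l{\left(P \right)} = - 5 P - -7 = - 5 P + 7 = 7 - 5 P$)
$\frac{4738}{l{\left(-199 \right)}} = \frac{4738}{7 - -995} = \frac{4738}{7 + 995} = \frac{4738}{1002} = 4738 \cdot \frac{1}{1002} = \frac{2369}{501}$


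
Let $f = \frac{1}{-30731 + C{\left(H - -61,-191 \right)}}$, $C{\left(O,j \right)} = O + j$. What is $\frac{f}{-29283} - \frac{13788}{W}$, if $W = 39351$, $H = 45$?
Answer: $- \frac{4147361115971}{11836583100576} \approx -0.35039$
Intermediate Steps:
$f = - \frac{1}{30816}$ ($f = \frac{1}{-30731 + \left(\left(45 - -61\right) - 191\right)} = \frac{1}{-30731 + \left(\left(45 + 61\right) - 191\right)} = \frac{1}{-30731 + \left(106 - 191\right)} = \frac{1}{-30731 - 85} = \frac{1}{-30816} = - \frac{1}{30816} \approx -3.2451 \cdot 10^{-5}$)
$\frac{f}{-29283} - \frac{13788}{W} = - \frac{1}{30816 \left(-29283\right)} - \frac{13788}{39351} = \left(- \frac{1}{30816}\right) \left(- \frac{1}{29283}\right) - \frac{4596}{13117} = \frac{1}{902384928} - \frac{4596}{13117} = - \frac{4147361115971}{11836583100576}$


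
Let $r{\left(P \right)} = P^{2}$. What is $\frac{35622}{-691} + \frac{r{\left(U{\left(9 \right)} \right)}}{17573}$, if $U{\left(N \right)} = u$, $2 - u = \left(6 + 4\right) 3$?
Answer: $- \frac{625443662}{12142943} \approx -51.507$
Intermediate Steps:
$u = -28$ ($u = 2 - \left(6 + 4\right) 3 = 2 - 10 \cdot 3 = 2 - 30 = -28$)
$U{\left(N \right)} = -28$
$\frac{35622}{-691} + \frac{r{\left(U{\left(9 \right)} \right)}}{17573} = \frac{35622}{-691} + \frac{\left(-28\right)^{2}}{17573} = 35622 \left(- \frac{1}{691}\right) + 784 \cdot \frac{1}{17573} = - \frac{35622}{691} + \frac{784}{17573} = - \frac{625443662}{12142943}$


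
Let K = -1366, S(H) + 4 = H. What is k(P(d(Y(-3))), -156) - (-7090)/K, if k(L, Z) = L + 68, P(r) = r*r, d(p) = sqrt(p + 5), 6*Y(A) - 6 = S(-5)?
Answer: 91945/1366 ≈ 67.310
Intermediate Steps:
S(H) = -4 + H
Y(A) = -1/2 (Y(A) = 1 + (-4 - 5)/6 = 1 + (1/6)*(-9) = 1 - 3/2 = -1/2)
d(p) = sqrt(5 + p)
P(r) = r**2
k(L, Z) = 68 + L
k(P(d(Y(-3))), -156) - (-7090)/K = (68 + (sqrt(5 - 1/2))**2) - (-7090)/(-1366) = (68 + (sqrt(9/2))**2) - (-7090)*(-1)/1366 = (68 + (3*sqrt(2)/2)**2) - 1*3545/683 = (68 + 9/2) - 3545/683 = 145/2 - 3545/683 = 91945/1366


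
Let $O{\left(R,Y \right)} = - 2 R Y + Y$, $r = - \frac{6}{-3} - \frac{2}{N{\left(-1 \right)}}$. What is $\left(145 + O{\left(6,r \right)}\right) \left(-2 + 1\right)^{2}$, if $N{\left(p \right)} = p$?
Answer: $101$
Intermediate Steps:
$r = 4$ ($r = - \frac{6}{-3} - \frac{2}{-1} = \left(-6\right) \left(- \frac{1}{3}\right) - -2 = 2 + 2 = 4$)
$O{\left(R,Y \right)} = Y - 2 R Y$ ($O{\left(R,Y \right)} = - 2 R Y + Y = Y - 2 R Y$)
$\left(145 + O{\left(6,r \right)}\right) \left(-2 + 1\right)^{2} = \left(145 + 4 \left(1 - 12\right)\right) \left(-2 + 1\right)^{2} = \left(145 + 4 \left(1 - 12\right)\right) \left(-1\right)^{2} = \left(145 + 4 \left(-11\right)\right) 1 = \left(145 - 44\right) 1 = 101 \cdot 1 = 101$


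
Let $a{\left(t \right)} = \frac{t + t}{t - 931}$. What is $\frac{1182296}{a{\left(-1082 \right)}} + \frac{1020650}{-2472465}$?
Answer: $\frac{294218508091436}{267520713} \approx 1.0998 \cdot 10^{6}$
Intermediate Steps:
$a{\left(t \right)} = \frac{2 t}{-931 + t}$
$\frac{1182296}{a{\left(-1082 \right)}} + \frac{1020650}{-2472465} = \frac{1182296}{2 \left(-1082\right) \frac{1}{-931 - 1082}} + \frac{1020650}{-2472465} = \frac{1182296}{2 \left(-1082\right) \frac{1}{-2013}} + 1020650 \left(- \frac{1}{2472465}\right) = \frac{1182296}{2 \left(-1082\right) \left(- \frac{1}{2013}\right)} - \frac{204130}{494493} = \frac{1182296}{\frac{2164}{2013}} - \frac{204130}{494493} = 1182296 \cdot \frac{2013}{2164} - \frac{204130}{494493} = \frac{594990462}{541} - \frac{204130}{494493} = \frac{294218508091436}{267520713}$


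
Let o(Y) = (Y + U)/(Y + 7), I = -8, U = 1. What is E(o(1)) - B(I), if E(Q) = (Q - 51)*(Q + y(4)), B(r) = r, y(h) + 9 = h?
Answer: 3985/16 ≈ 249.06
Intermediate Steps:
y(h) = -9 + h
o(Y) = (1 + Y)/(7 + Y) (o(Y) = (Y + 1)/(Y + 7) = (1 + Y)/(7 + Y))
E(Q) = (-51 + Q)*(-5 + Q) (E(Q) = (Q - 51)*(Q + (-9 + 4)) = (-51 + Q)*(Q - 5) = (-51 + Q)*(-5 + Q))
E(o(1)) - B(I) = (255 + ((1 + 1)/(7 + 1))² - 56*(1 + 1)/(7 + 1)) - 1*(-8) = (255 + (2/8)² - 56*2/8) + 8 = (255 + ((⅛)*2)² - 7*2) + 8 = (255 + (¼)² - 56*¼) + 8 = (255 + 1/16 - 14) + 8 = 3857/16 + 8 = 3985/16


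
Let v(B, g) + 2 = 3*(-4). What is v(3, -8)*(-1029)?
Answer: 14406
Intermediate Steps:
v(B, g) = -14 (v(B, g) = -2 + 3*(-4) = -2 - 12 = -14)
v(3, -8)*(-1029) = -14*(-1029) = 14406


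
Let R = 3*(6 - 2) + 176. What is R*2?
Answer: 376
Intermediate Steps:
R = 188 (R = 3*4 + 176 = 12 + 176 = 188)
R*2 = 188*2 = 376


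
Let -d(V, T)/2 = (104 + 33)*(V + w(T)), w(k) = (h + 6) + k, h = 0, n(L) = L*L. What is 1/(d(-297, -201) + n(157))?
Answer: 1/159457 ≈ 6.2713e-6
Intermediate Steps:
n(L) = L**2
w(k) = 6 + k (w(k) = (0 + 6) + k = 6 + k)
d(V, T) = -1644 - 274*T - 274*V (d(V, T) = -2*(104 + 33)*(V + (6 + T)) = -274*(6 + T + V) = -2*(822 + 137*T + 137*V) = -1644 - 274*T - 274*V)
1/(d(-297, -201) + n(157)) = 1/((-1644 - 274*(-201) - 274*(-297)) + 157**2) = 1/((-1644 + 55074 + 81378) + 24649) = 1/(134808 + 24649) = 1/159457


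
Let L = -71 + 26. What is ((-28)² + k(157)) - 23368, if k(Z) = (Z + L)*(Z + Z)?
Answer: 12584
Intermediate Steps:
L = -45
k(Z) = 2*Z*(-45 + Z) (k(Z) = (Z - 45)*(Z + Z) = (-45 + Z)*(2*Z) = 2*Z*(-45 + Z))
((-28)² + k(157)) - 23368 = ((-28)² + 2*157*(-45 + 157)) - 23368 = (784 + 2*157*112) - 23368 = (784 + 35168) - 23368 = 35952 - 23368 = 12584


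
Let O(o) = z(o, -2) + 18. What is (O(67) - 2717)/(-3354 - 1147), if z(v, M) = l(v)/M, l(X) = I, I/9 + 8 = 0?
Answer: 2663/4501 ≈ 0.59165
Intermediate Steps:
I = -72 (I = -72 + 9*0 = -72 + 0 = -72)
l(X) = -72
z(v, M) = -72/M
O(o) = 54 (O(o) = -72/(-2) + 18 = -72*(-½) + 18 = 36 + 18 = 54)
(O(67) - 2717)/(-3354 - 1147) = (54 - 2717)/(-3354 - 1147) = -2663/(-4501) = -2663*(-1/4501) = 2663/4501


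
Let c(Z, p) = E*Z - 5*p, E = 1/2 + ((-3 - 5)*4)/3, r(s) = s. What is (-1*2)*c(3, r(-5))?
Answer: 11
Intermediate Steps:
E = -61/6 (E = 1*(½) - 8*4*(⅓) = ½ - 32*⅓ = ½ - 32/3 = -61/6 ≈ -10.167)
c(Z, p) = -5*p - 61*Z/6 (c(Z, p) = -61*Z/6 - 5*p = -5*p - 61*Z/6)
(-1*2)*c(3, r(-5)) = (-1*2)*(-5*(-5) - 61/6*3) = -2*(25 - 61/2) = -2*(-11/2) = 11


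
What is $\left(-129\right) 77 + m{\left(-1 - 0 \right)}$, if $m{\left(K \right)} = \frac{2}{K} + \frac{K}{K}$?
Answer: $-9934$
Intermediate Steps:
$m{\left(K \right)} = 1 + \frac{2}{K}$ ($m{\left(K \right)} = \frac{2}{K} + 1 = 1 + \frac{2}{K}$)
$\left(-129\right) 77 + m{\left(-1 - 0 \right)} = \left(-129\right) 77 + \frac{2 - 1}{-1 - 0} = -9933 + \frac{2 + \left(-1 + 0\right)}{-1 + 0} = -9933 + \frac{2 - 1}{-1} = -9933 - 1 = -9934$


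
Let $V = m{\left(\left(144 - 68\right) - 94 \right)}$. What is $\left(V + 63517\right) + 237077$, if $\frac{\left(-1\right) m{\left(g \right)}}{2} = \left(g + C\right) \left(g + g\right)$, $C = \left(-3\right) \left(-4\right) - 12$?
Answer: $299298$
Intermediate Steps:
$C = 0$ ($C = 12 - 12 = 0$)
$m{\left(g \right)} = - 4 g^{2}$ ($m{\left(g \right)} = - 2 \left(g + 0\right) \left(g + g\right) = - 2 g 2 g = - 2 \cdot 2 g^{2} = - 4 g^{2}$)
$V = -1296$ ($V = - 4 \left(\left(144 - 68\right) - 94\right)^{2} = - 4 \left(76 - 94\right)^{2} = - 4 \left(-18\right)^{2} = \left(-4\right) 324 = -1296$)
$\left(V + 63517\right) + 237077 = \left(-1296 + 63517\right) + 237077 = 62221 + 237077 = 299298$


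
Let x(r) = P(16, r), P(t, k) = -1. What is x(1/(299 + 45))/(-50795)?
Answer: 1/50795 ≈ 1.9687e-5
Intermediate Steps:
x(r) = -1
x(1/(299 + 45))/(-50795) = -1/(-50795) = -1*(-1/50795) = 1/50795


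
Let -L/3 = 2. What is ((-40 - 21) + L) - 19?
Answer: -86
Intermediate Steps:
L = -6 (L = -3*2 = -6)
((-40 - 21) + L) - 19 = ((-40 - 21) - 6) - 19 = (-61 - 6) - 19 = -67 - 19 = -86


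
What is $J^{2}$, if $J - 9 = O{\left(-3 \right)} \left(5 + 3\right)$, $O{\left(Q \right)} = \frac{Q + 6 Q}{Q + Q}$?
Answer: $1369$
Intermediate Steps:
$O{\left(Q \right)} = \frac{7}{2}$ ($O{\left(Q \right)} = \frac{7 Q}{2 Q} = 7 Q \frac{1}{2 Q} = \frac{7}{2}$)
$J = 37$ ($J = 9 + \frac{7 \left(5 + 3\right)}{2} = 9 + \frac{7}{2} \cdot 8 = 9 + 28 = 37$)
$J^{2} = 37^{2} = 1369$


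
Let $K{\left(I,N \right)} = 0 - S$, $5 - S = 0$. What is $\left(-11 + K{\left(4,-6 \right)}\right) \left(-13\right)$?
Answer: $208$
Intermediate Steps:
$S = 5$ ($S = 5 - 0 = 5 + 0 = 5$)
$K{\left(I,N \right)} = -5$ ($K{\left(I,N \right)} = 0 - 5 = -5$)
$\left(-11 + K{\left(4,-6 \right)}\right) \left(-13\right) = \left(-11 - 5\right) \left(-13\right) = \left(-16\right) \left(-13\right) = 208$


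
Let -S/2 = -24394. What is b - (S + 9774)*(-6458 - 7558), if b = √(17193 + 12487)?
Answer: 820804992 + 4*√1855 ≈ 8.2081e+8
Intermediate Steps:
S = 48788 (S = -2*(-24394) = 48788)
b = 4*√1855 (b = √29680 = 4*√1855 ≈ 172.28)
b - (S + 9774)*(-6458 - 7558) = 4*√1855 - (48788 + 9774)*(-6458 - 7558) = 4*√1855 - 58562*(-14016) = 4*√1855 - 1*(-820804992) = 4*√1855 + 820804992 = 820804992 + 4*√1855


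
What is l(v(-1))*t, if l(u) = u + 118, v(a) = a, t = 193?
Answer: 22581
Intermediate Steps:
l(u) = 118 + u
l(v(-1))*t = (118 - 1)*193 = 117*193 = 22581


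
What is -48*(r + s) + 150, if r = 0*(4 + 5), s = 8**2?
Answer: -2922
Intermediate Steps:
s = 64
r = 0 (r = 0*9 = 0)
-48*(r + s) + 150 = -48*(0 + 64) + 150 = -48*64 + 150 = -3072 + 150 = -2922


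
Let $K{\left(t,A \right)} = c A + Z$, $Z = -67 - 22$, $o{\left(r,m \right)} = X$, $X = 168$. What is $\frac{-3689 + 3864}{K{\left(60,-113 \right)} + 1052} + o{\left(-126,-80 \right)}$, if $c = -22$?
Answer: $\frac{579607}{3449} \approx 168.05$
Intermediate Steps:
$o{\left(r,m \right)} = 168$
$Z = -89$ ($Z = -67 - 22 = -89$)
$K{\left(t,A \right)} = -89 - 22 A$ ($K{\left(t,A \right)} = - 22 A - 89 = -89 - 22 A$)
$\frac{-3689 + 3864}{K{\left(60,-113 \right)} + 1052} + o{\left(-126,-80 \right)} = \frac{-3689 + 3864}{\left(-89 - -2486\right) + 1052} + 168 = \frac{175}{\left(-89 + 2486\right) + 1052} + 168 = \frac{175}{2397 + 1052} + 168 = \frac{175}{3449} + 168 = \frac{579607}{3449}$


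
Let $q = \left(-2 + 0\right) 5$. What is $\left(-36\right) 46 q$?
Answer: $16560$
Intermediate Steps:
$q = -10$ ($q = \left(-2\right) 5 = -10$)
$\left(-36\right) 46 q = \left(-36\right) 46 \left(-10\right) = \left(-1656\right) \left(-10\right) = 16560$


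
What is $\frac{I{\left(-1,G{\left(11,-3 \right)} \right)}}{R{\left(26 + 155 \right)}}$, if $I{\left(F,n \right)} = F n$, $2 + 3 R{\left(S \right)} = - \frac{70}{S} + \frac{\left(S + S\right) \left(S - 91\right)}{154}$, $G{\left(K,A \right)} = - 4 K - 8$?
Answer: $\frac{362362}{485871} \approx 0.7458$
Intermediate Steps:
$G{\left(K,A \right)} = -8 - 4 K$
$R{\left(S \right)} = - \frac{2}{3} - \frac{70}{3 S} + \frac{S \left(-91 + S\right)}{231}$ ($R{\left(S \right)} = - \frac{2}{3} + \frac{- \frac{70}{S} + \frac{\left(S + S\right) \left(S - 91\right)}{154}}{3} = - \frac{2}{3} + \frac{- \frac{70}{S} + 2 S \left(-91 + S\right) \frac{1}{154}}{3} = - \frac{2}{3} + \frac{- \frac{70}{S} + \frac{S \left(-91 + S\right)}{77}}{3} = - \frac{2}{3} + \left(- \frac{70}{3 S} + \frac{S \left(-91 + S\right)}{231}\right) = - \frac{2}{3} - \frac{70}{3 S} + \frac{S \left(-91 + S\right)}{231}$)
$\frac{I{\left(-1,G{\left(11,-3 \right)} \right)}}{R{\left(26 + 155 \right)}} = \frac{\left(-1\right) \left(-8 - 44\right)}{\frac{1}{231} \frac{1}{26 + 155} \left(-5390 - \left(26 + 155\right) \left(154 - \left(26 + 155\right)^{2} + 91 \left(26 + 155\right)\right)\right)} = \frac{\left(-1\right) \left(-8 - 44\right)}{\frac{1}{231} \cdot \frac{1}{181} \left(-5390 - 181 \left(154 - 181^{2} + 91 \cdot 181\right)\right)} = \frac{\left(-1\right) \left(-52\right)}{\frac{1}{231} \cdot \frac{1}{181} \left(-5390 - 181 \left(154 - 32761 + 16471\right)\right)} = \frac{52}{\frac{1}{231} \cdot \frac{1}{181} \left(-5390 - 181 \left(154 - 32761 + 16471\right)\right)} = \frac{52}{\frac{1}{231} \cdot \frac{1}{181} \left(-5390 - 181 \left(-16136\right)\right)} = \frac{52}{\frac{1}{231} \cdot \frac{1}{181} \left(-5390 + 2920616\right)} = \frac{52}{\frac{1}{231} \cdot \frac{1}{181} \cdot 2915226} = \frac{52}{\frac{971742}{13937}} = 52 \cdot \frac{13937}{971742} = \frac{362362}{485871}$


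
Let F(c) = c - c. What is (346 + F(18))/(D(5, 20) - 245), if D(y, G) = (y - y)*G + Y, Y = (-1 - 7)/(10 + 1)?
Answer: -3806/2703 ≈ -1.4081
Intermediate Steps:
Y = -8/11 ≈ -0.72727
D(y, G) = -8/11 (D(y, G) = (y - y)*G - 8/11 = 0*G - 8/11 = 0 - 8/11 = -8/11)
F(c) = 0
(346 + F(18))/(D(5, 20) - 245) = (346 + 0)/(-8/11 - 245) = 346/(-2703/11) = 346*(-11/2703) = -3806/2703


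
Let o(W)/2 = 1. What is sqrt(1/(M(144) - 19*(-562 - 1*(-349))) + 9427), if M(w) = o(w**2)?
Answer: 2*sqrt(38637505569)/4049 ≈ 97.093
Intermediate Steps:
o(W) = 2 (o(W) = 2*1 = 2)
M(w) = 2
sqrt(1/(M(144) - 19*(-562 - 1*(-349))) + 9427) = sqrt(1/(2 - 19*(-562 - 1*(-349))) + 9427) = sqrt(1/(2 - 19*(-562 + 349)) + 9427) = sqrt(1/(2 - 19*(-213)) + 9427) = sqrt(1/(2 + 4047) + 9427) = sqrt(1/4049 + 9427) = sqrt(38169924/4049) = 2*sqrt(38637505569)/4049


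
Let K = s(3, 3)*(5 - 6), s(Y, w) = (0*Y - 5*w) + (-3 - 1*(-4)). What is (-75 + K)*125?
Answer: -7625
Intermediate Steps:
s(Y, w) = 1 - 5*w (s(Y, w) = (0 - 5*w) + (-3 + 4) = -5*w + 1 = 1 - 5*w)
K = 14 (K = (1 - 5*3)*(5 - 6) = (1 - 15)*(-1) = -14*(-1) = 14)
(-75 + K)*125 = (-75 + 14)*125 = -61*125 = -7625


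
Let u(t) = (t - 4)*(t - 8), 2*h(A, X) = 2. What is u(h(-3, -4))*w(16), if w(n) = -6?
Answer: -126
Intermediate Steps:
h(A, X) = 1 (h(A, X) = (½)*2 = 1)
u(t) = (-8 + t)*(-4 + t) (u(t) = (-4 + t)*(-8 + t) = (-8 + t)*(-4 + t))
u(h(-3, -4))*w(16) = (32 + 1² - 12*1)*(-6) = (32 + 1 - 12)*(-6) = 21*(-6) = -126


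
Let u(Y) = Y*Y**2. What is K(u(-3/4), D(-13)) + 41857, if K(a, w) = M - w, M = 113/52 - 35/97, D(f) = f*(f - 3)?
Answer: 210086697/5044 ≈ 41651.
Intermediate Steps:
u(Y) = Y**3
D(f) = f*(-3 + f)
M = 9141/5044 (M = 113*(1/52) - 35*1/97 = 113/52 - 35/97 = 9141/5044 ≈ 1.8123)
K(a, w) = 9141/5044 - w
K(u(-3/4), D(-13)) + 41857 = (9141/5044 - (-13)*(-3 - 13)) + 41857 = (9141/5044 - (-13)*(-16)) + 41857 = (9141/5044 - 1*208) + 41857 = (9141/5044 - 208) + 41857 = -1040011/5044 + 41857 = 210086697/5044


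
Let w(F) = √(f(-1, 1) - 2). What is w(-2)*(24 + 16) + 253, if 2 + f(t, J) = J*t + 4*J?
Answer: 253 + 40*I ≈ 253.0 + 40.0*I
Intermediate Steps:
f(t, J) = -2 + 4*J + J*t (f(t, J) = -2 + (J*t + 4*J) = -2 + (4*J + J*t) = -2 + 4*J + J*t)
w(F) = I (w(F) = √((-2 + 4*1 + 1*(-1)) - 2) = √((-2 + 4 - 1) - 2) = √(1 - 2) = √(-1) = I)
w(-2)*(24 + 16) + 253 = I*(24 + 16) + 253 = I*40 + 253 = 40*I + 253 = 253 + 40*I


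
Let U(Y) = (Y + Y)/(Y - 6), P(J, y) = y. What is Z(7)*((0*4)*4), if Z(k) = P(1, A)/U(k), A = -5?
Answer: 0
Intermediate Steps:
U(Y) = 2*Y/(-6 + Y) (U(Y) = (2*Y)/(-6 + Y) = 2*Y/(-6 + Y))
Z(k) = -5*(-6 + k)/(2*k)
Z(7)*((0*4)*4) = (-5/2 + 15/7)*((0*4)*4) = (-5/2 + 15*(1/7))*(0*4) = (-5/2 + 15/7)*0 = -5/14*0 = 0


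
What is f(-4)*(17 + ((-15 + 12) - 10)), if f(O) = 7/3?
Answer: 28/3 ≈ 9.3333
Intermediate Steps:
f(O) = 7/3 (f(O) = 7*(⅓) = 7/3)
f(-4)*(17 + ((-15 + 12) - 10)) = 7*(17 + ((-15 + 12) - 10))/3 = 7*(17 + (-3 - 10))/3 = 7*(17 - 13)/3 = (7/3)*4 = 28/3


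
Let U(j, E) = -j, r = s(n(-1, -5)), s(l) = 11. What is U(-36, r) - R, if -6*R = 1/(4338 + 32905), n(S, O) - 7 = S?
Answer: 8044489/223458 ≈ 36.000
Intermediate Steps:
n(S, O) = 7 + S
r = 11
R = -1/223458 (R = -1/(6*(4338 + 32905)) = -1/6/37243 = -1/6*1/37243 = -1/223458 ≈ -4.4751e-6)
U(-36, r) - R = -1*(-36) - 1*(-1/223458) = 36 + 1/223458 = 8044489/223458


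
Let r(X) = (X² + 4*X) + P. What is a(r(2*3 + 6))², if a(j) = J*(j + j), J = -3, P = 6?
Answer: 1411344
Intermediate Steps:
r(X) = 6 + X² + 4*X (r(X) = (X² + 4*X) + 6 = 6 + X² + 4*X)
a(j) = -6*j (a(j) = -3*(j + j) = -6*j)
a(r(2*3 + 6))² = (-6*(6 + (2*3 + 6)² + 4*(2*3 + 6)))² = (-6*(6 + (6 + 6)² + 4*(6 + 6)))² = (-6*(6 + 12² + 4*12))² = (-6*(6 + 144 + 48))² = (-6*198)² = (-1188)² = 1411344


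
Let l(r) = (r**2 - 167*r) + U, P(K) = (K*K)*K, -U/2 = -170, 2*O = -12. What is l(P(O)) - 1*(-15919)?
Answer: 98987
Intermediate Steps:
O = -6 (O = (1/2)*(-12) = -6)
U = 340 (U = -2*(-170) = 340)
P(K) = K**3 (P(K) = K**2*K = K**3)
l(r) = 340 + r**2 - 167*r (l(r) = (r**2 - 167*r) + 340 = 340 + r**2 - 167*r)
l(P(O)) - 1*(-15919) = (340 + ((-6)**3)**2 - 167*(-6)**3) - 1*(-15919) = (340 + (-216)**2 - 167*(-216)) + 15919 = (340 + 46656 + 36072) + 15919 = 83068 + 15919 = 98987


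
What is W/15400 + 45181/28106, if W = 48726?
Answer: 516320089/108208100 ≈ 4.7715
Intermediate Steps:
W/15400 + 45181/28106 = 48726/15400 + 45181/28106 = 48726*(1/15400) + 45181*(1/28106) = 24363/7700 + 45181/28106 = 516320089/108208100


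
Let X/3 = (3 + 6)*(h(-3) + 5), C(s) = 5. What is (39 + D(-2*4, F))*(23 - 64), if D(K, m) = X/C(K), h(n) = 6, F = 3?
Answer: -20172/5 ≈ -4034.4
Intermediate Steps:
X = 297 (X = 3*((3 + 6)*(6 + 5)) = 3*(9*11) = 3*99 = 297)
D(K, m) = 297/5
(39 + D(-2*4, F))*(23 - 64) = (39 + 297/5)*(23 - 64) = (492/5)*(-41) = -20172/5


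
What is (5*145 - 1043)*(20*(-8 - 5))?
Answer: 82680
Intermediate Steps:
(5*145 - 1043)*(20*(-8 - 5)) = (725 - 1043)*(20*(-13)) = -318*(-260) = 82680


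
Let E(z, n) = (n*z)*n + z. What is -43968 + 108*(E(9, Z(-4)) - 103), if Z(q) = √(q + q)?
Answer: -61896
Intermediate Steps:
Z(q) = √2*√q (Z(q) = √(2*q) = √2*√q)
E(z, n) = z + z*n² (E(z, n) = z*n² + z = z + z*n²)
-43968 + 108*(E(9, Z(-4)) - 103) = -43968 + 108*(9*(1 + (√2*√(-4))²) - 103) = -43968 + 108*(9*(1 + (√2*(2*I))²) - 103) = -43968 + 108*(9*(1 + (2*I*√2)²) - 103) = -43968 + 108*(9*(1 - 8) - 103) = -43968 + 108*(9*(-7) - 103) = -43968 + 108*(-63 - 103) = -43968 + 108*(-166) = -43968 - 17928 = -61896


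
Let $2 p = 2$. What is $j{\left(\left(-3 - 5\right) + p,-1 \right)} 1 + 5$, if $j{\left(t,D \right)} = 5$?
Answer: $10$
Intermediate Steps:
$p = 1$ ($p = \frac{1}{2} \cdot 2 = 1$)
$j{\left(\left(-3 - 5\right) + p,-1 \right)} 1 + 5 = 5 \cdot 1 + 5 = 5 + 5 = 10$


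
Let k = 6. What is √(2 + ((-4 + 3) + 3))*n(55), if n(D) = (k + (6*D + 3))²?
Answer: 229842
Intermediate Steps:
n(D) = (9 + 6*D)² (n(D) = (6 + (6*D + 3))² = (6 + (3 + 6*D))² = (9 + 6*D)²)
√(2 + ((-4 + 3) + 3))*n(55) = √(2 + ((-4 + 3) + 3))*(9*(3 + 2*55)²) = √(2 + (-1 + 3))*(9*(3 + 110)²) = √(2 + 2)*(9*113²) = √4*(9*12769) = 2*114921 = 229842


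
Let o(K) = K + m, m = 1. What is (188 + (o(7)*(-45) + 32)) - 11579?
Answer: -11719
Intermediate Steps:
o(K) = 1 + K (o(K) = K + 1 = 1 + K)
(188 + (o(7)*(-45) + 32)) - 11579 = (188 + ((1 + 7)*(-45) + 32)) - 11579 = (188 + (8*(-45) + 32)) - 11579 = (188 + (-360 + 32)) - 11579 = (188 - 328) - 11579 = -140 - 11579 = -11719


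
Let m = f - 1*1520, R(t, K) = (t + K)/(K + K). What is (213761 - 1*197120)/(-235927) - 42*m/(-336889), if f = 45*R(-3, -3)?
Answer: -2888835357/11354458729 ≈ -0.25442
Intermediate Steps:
R(t, K) = (K + t)/(2*K) (R(t, K) = (K + t)/((2*K)) = (K + t)*(1/(2*K)) = (K + t)/(2*K))
f = 45 (f = 45*((½)*(-3 - 3)/(-3)) = 45*((½)*(-⅓)*(-6)) = 45*1 = 45)
m = -1475 (m = 45 - 1*1520 = 45 - 1520 = -1475)
(213761 - 1*197120)/(-235927) - 42*m/(-336889) = (213761 - 1*197120)/(-235927) - 42*(-1475)/(-336889) = (213761 - 197120)*(-1/235927) + 61950*(-1/336889) = 16641*(-1/235927) - 8850/48127 = -16641/235927 - 8850/48127 = -2888835357/11354458729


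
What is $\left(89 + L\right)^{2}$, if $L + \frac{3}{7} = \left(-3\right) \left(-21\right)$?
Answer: $\frac{1125721}{49} \approx 22974.0$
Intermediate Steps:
$L = \frac{438}{7}$ ($L = - \frac{3}{7} - -63 = - \frac{3}{7} + 63 = \frac{438}{7} \approx 62.571$)
$\left(89 + L\right)^{2} = \left(89 + \frac{438}{7}\right)^{2} = \left(\frac{1061}{7}\right)^{2} = \frac{1125721}{49}$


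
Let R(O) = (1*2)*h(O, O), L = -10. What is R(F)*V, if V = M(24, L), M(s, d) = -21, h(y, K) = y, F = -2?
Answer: 84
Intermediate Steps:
R(O) = 2*O (R(O) = (1*2)*O = 2*O)
V = -21
R(F)*V = (2*(-2))*(-21) = -4*(-21) = 84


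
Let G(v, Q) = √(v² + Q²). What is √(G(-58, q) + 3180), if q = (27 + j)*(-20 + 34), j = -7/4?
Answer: √(12720 + 2*√513305)/2 ≈ 59.483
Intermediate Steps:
j = -7/4 (j = -7*¼ = -7/4 ≈ -1.7500)
q = 707/2 (q = (27 - 7/4)*(-20 + 34) = (101/4)*14 = 707/2 ≈ 353.50)
G(v, Q) = √(Q² + v²)
√(G(-58, q) + 3180) = √(√((707/2)² + (-58)²) + 3180) = √(√(499849/4 + 3364) + 3180) = √(√(513305/4) + 3180) = √(√513305/2 + 3180) = √(3180 + √513305/2)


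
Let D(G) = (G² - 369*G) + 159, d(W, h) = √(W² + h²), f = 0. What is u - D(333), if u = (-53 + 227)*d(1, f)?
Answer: 12003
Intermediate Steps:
D(G) = 159 + G² - 369*G
u = 174 (u = (-53 + 227)*√(1² + 0²) = 174*√(1 + 0) = 174*√1 = 174*1 = 174)
u - D(333) = 174 - (159 + 333² - 369*333) = 174 - (159 + 110889 - 122877) = 174 - 1*(-11829) = 174 + 11829 = 12003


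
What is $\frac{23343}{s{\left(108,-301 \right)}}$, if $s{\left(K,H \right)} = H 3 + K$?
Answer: $- \frac{7781}{265} \approx -29.362$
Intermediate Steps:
$s{\left(K,H \right)} = K + 3 H$ ($s{\left(K,H \right)} = 3 H + K = K + 3 H$)
$\frac{23343}{s{\left(108,-301 \right)}} = \frac{23343}{108 + 3 \left(-301\right)} = \frac{23343}{108 - 903} = \frac{23343}{-795} = 23343 \left(- \frac{1}{795}\right) = - \frac{7781}{265}$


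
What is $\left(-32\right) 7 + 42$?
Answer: $-182$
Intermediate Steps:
$\left(-32\right) 7 + 42 = -224 + 42 = -182$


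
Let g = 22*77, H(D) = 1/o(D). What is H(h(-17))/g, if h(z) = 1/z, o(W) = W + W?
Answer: -17/3388 ≈ -0.0050177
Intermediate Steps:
o(W) = 2*W
H(D) = 1/(2*D)
g = 1694
H(h(-17))/g = (1/(2*(1/(-17))))/1694 = (1/(2*(-1/17)))*(1/1694) = ((½)*(-17))*(1/1694) = -17/2*1/1694 = -17/3388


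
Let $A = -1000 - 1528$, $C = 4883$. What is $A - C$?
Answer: $-7411$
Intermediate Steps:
$A = -2528$
$A - C = -2528 - 4883 = -7411$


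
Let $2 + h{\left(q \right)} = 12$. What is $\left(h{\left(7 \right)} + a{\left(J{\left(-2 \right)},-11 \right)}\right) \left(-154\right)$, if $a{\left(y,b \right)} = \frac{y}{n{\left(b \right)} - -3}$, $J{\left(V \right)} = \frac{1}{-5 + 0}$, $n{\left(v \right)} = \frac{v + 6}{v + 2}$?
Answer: $- \frac{122507}{80} \approx -1531.3$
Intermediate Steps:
$n{\left(v \right)} = \frac{6 + v}{2 + v}$
$h{\left(q \right)} = 10$ ($h{\left(q \right)} = -2 + 12 = 10$)
$J{\left(V \right)} = - \frac{1}{5}$ ($J{\left(V \right)} = \frac{1}{-5} = - \frac{1}{5}$)
$a{\left(y,b \right)} = \frac{y}{3 + \frac{6 + b}{2 + b}}$ ($a{\left(y,b \right)} = \frac{y}{\frac{6 + b}{2 + b} - -3} = \frac{y}{\frac{6 + b}{2 + b} + 3} = \frac{y}{3 + \frac{6 + b}{2 + b}}$)
$\left(h{\left(7 \right)} + a{\left(J{\left(-2 \right)},-11 \right)}\right) \left(-154\right) = \left(10 + \frac{1}{4} \left(- \frac{1}{5}\right) \frac{1}{3 - 11} \left(2 - 11\right)\right) \left(-154\right) = \left(10 + \frac{1}{4} \left(- \frac{1}{5}\right) \frac{1}{-8} \left(-9\right)\right) \left(-154\right) = \left(10 + \frac{1}{4} \left(- \frac{1}{5}\right) \left(- \frac{1}{8}\right) \left(-9\right)\right) \left(-154\right) = \left(10 - \frac{9}{160}\right) \left(-154\right) = \frac{1591}{160} \left(-154\right) = - \frac{122507}{80}$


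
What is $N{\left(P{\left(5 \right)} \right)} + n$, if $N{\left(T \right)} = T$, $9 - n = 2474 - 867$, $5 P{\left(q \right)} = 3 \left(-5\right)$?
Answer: $-1601$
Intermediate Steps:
$P{\left(q \right)} = -3$ ($P{\left(q \right)} = \frac{3 \left(-5\right)}{5} = \frac{1}{5} \left(-15\right) = -3$)
$n = -1598$ ($n = 9 - \left(2474 - 867\right) = 9 - 1607 = -1598$)
$N{\left(P{\left(5 \right)} \right)} + n = -3 - 1598 = -1601$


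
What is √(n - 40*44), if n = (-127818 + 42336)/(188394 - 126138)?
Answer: I*√47407962158/5188 ≈ 41.969*I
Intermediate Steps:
n = -14247/10376 (n = -85482/62256 = -85482*1/62256 = -14247/10376 ≈ -1.3731)
√(n - 40*44) = √(-14247/10376 - 40*44) = √(-14247/10376 - 1760) = √(-18276007/10376) = I*√47407962158/5188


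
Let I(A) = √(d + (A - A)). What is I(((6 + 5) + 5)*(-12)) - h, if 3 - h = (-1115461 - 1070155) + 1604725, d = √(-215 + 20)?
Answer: -580894 + 195^(¼)*√I ≈ -5.8089e+5 + 2.6424*I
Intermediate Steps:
d = I*√195 (d = √(-195) = I*√195 ≈ 13.964*I)
h = 580894 (h = 3 - ((-1115461 - 1070155) + 1604725) = 3 - (-2185616 + 1604725) = 3 - 1*(-580891) = 3 + 580891 = 580894)
I(A) = 195^(¼)*√I (I(A) = √(I*√195 + (A - A)) = √(I*√195 + 0) = √(I*√195) = 195^(¼)*√I)
I(((6 + 5) + 5)*(-12)) - h = 195^(¼)*√I - 1*580894 = 195^(¼)*√I - 580894 = -580894 + 195^(¼)*√I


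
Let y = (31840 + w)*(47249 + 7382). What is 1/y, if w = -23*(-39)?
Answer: 1/1788455047 ≈ 5.5914e-10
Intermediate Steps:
w = 897
y = 1788455047 (y = (31840 + 897)*(47249 + 7382) = 32737*54631 = 1788455047)
1/y = 1/1788455047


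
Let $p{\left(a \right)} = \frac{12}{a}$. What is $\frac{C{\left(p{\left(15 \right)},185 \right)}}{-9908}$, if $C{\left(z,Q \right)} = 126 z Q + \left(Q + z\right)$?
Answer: $- \frac{94169}{49540} \approx -1.9009$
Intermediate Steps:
$C{\left(z,Q \right)} = Q + z + 126 Q z$ ($C{\left(z,Q \right)} = 126 Q z + \left(Q + z\right) = Q + z + 126 Q z$)
$\frac{C{\left(p{\left(15 \right)},185 \right)}}{-9908} = \frac{185 + \frac{12}{15} + 126 \cdot 185 \cdot \frac{12}{15}}{-9908} = \left(185 + 12 \cdot \frac{1}{15} + 126 \cdot 185 \cdot 12 \cdot \frac{1}{15}\right) \left(- \frac{1}{9908}\right) = \left(185 + \frac{4}{5} + 126 \cdot 185 \cdot \frac{4}{5}\right) \left(- \frac{1}{9908}\right) = \left(185 + \frac{4}{5} + 18648\right) \left(- \frac{1}{9908}\right) = \frac{94169}{5} \left(- \frac{1}{9908}\right) = - \frac{94169}{49540}$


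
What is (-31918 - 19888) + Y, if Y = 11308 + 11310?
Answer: -29188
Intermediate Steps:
Y = 22618
(-31918 - 19888) + Y = (-31918 - 19888) + 22618 = -51806 + 22618 = -29188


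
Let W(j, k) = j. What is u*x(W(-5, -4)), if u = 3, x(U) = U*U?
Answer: 75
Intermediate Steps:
x(U) = U²
u*x(W(-5, -4)) = 3*(-5)² = 3*25 = 75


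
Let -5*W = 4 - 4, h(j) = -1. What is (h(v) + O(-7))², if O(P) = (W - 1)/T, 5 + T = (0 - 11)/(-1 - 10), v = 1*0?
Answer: 9/16 ≈ 0.56250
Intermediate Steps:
v = 0
W = 0 (W = -(4 - 4)/5 = -⅕*0 = 0)
T = -4 (T = -5 + (0 - 11)/(-1 - 10) = -5 - 11/(-11) = -5 - 11*(-1/11) = -5 + 1 = -4)
O(P) = ¼ (O(P) = (0 - 1)/(-4) = -1*(-¼) = ¼)
(h(v) + O(-7))² = (-1 + ¼)² = (-¾)² = 9/16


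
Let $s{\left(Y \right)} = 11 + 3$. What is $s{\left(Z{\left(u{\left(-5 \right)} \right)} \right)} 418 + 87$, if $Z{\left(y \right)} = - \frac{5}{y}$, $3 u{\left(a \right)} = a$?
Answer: $5939$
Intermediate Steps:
$u{\left(a \right)} = \frac{a}{3}$
$s{\left(Y \right)} = 14$
$s{\left(Z{\left(u{\left(-5 \right)} \right)} \right)} 418 + 87 = 14 \cdot 418 + 87 = 5852 + 87 = 5939$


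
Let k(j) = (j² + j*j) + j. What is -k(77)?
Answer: -11935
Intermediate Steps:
k(j) = j + 2*j² (k(j) = (j² + j²) + j = 2*j² + j = j + 2*j²)
-k(77) = -77*(1 + 2*77) = -77*(1 + 154) = -77*155 = -1*11935 = -11935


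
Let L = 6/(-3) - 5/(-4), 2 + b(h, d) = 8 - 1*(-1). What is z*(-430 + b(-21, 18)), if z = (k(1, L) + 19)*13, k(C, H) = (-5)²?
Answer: -241956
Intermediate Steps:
b(h, d) = 7 (b(h, d) = -2 + (8 - 1*(-1)) = -2 + (8 + 1) = -2 + 9 = 7)
L = -¾ (L = 6*(-⅓) - 5*(-¼) = -2 + 5/4 = -¾ ≈ -0.75000)
k(C, H) = 25
z = 572 (z = (25 + 19)*13 = 44*13 = 572)
z*(-430 + b(-21, 18)) = 572*(-430 + 7) = 572*(-423) = -241956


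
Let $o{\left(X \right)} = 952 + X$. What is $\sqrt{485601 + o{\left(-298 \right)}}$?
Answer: $\sqrt{486255} \approx 697.32$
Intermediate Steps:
$\sqrt{485601 + o{\left(-298 \right)}} = \sqrt{485601 + \left(952 - 298\right)} = \sqrt{485601 + 654} = \sqrt{486255}$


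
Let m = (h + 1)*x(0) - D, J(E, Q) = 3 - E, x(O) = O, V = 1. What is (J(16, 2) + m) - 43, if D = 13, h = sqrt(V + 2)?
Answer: -69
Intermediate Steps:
h = sqrt(3) (h = sqrt(1 + 2) = sqrt(3) ≈ 1.7320)
m = -13 (m = (sqrt(3) + 1)*0 - 1*13 = (1 + sqrt(3))*0 - 13 = 0 - 13 = -13)
(J(16, 2) + m) - 43 = ((3 - 1*16) - 13) - 43 = ((3 - 16) - 13) - 43 = (-13 - 13) - 43 = -26 - 43 = -69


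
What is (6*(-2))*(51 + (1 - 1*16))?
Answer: -432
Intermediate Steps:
(6*(-2))*(51 + (1 - 1*16)) = -12*(51 + (1 - 16)) = -12*(51 - 15) = -12*36 = -432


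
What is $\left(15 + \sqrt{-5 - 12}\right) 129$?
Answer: $1935 + 129 i \sqrt{17} \approx 1935.0 + 531.88 i$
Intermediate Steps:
$\left(15 + \sqrt{-5 - 12}\right) 129 = \left(15 + \sqrt{-17}\right) 129 = \left(15 + i \sqrt{17}\right) 129 = 1935 + 129 i \sqrt{17}$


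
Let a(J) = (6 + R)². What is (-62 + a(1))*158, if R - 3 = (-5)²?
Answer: 172852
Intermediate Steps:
R = 28 (R = 3 + (-5)² = 3 + 25 = 28)
a(J) = 1156 (a(J) = (6 + 28)² = 34² = 1156)
(-62 + a(1))*158 = (-62 + 1156)*158 = 1094*158 = 172852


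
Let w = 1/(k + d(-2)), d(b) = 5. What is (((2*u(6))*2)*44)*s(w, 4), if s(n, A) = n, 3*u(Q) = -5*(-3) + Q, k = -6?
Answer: -1232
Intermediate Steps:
u(Q) = 5 + Q/3 (u(Q) = (-5*(-3) + Q)/3 = (15 + Q)/3 = 5 + Q/3)
w = -1 (w = 1/(-6 + 5) = 1/(-1) = -1)
(((2*u(6))*2)*44)*s(w, 4) = (((2*(5 + (⅓)*6))*2)*44)*(-1) = (((2*(5 + 2))*2)*44)*(-1) = (((2*7)*2)*44)*(-1) = ((14*2)*44)*(-1) = (28*44)*(-1) = 1232*(-1) = -1232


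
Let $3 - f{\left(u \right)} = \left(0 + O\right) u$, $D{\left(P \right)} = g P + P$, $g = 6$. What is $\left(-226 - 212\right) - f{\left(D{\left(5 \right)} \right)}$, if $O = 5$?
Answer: $-266$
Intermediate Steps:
$D{\left(P \right)} = 7 P$ ($D{\left(P \right)} = 6 P + P = 7 P$)
$f{\left(u \right)} = 3 - 5 u$ ($f{\left(u \right)} = 3 - \left(0 + 5\right) u = 3 - 5 u$)
$\left(-226 - 212\right) - f{\left(D{\left(5 \right)} \right)} = \left(-226 - 212\right) - \left(3 - 5 \cdot 7 \cdot 5\right) = \left(-226 - 212\right) - \left(3 - 175\right) = -438 - \left(3 - 175\right) = -438 - -172 = -438 + 172 = -266$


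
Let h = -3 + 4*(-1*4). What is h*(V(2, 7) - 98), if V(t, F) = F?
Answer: 1729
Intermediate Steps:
h = -19 (h = -3 + 4*(-4) = -3 - 16 = -19)
h*(V(2, 7) - 98) = -19*(7 - 98) = -19*(-91) = 1729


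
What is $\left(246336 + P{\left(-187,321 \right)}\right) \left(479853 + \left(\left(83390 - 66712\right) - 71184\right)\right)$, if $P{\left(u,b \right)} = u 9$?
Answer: $104062419591$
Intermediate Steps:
$P{\left(u,b \right)} = 9 u$
$\left(246336 + P{\left(-187,321 \right)}\right) \left(479853 + \left(\left(83390 - 66712\right) - 71184\right)\right) = \left(246336 + 9 \left(-187\right)\right) \left(479853 + \left(\left(83390 - 66712\right) - 71184\right)\right) = \left(246336 - 1683\right) \left(479853 + \left(16678 - 71184\right)\right) = 244653 \left(479853 - 54506\right) = 244653 \cdot 425347 = 104062419591$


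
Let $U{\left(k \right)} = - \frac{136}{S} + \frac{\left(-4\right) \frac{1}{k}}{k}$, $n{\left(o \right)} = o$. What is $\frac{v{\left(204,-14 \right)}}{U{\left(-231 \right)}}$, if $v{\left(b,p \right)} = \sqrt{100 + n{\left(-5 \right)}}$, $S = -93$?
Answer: $\frac{1654191 \sqrt{95}}{2418908} \approx 6.6654$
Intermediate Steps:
$U{\left(k \right)} = \frac{136}{93} - \frac{4}{k^{2}}$ ($U{\left(k \right)} = - \frac{136}{-93} + \frac{\left(-4\right) \frac{1}{k}}{k} = \left(-136\right) \left(- \frac{1}{93}\right) - \frac{4}{k^{2}} = \frac{136}{93} - \frac{4}{k^{2}}$)
$v{\left(b,p \right)} = \sqrt{95}$ ($v{\left(b,p \right)} = \sqrt{100 - 5} = \sqrt{95}$)
$\frac{v{\left(204,-14 \right)}}{U{\left(-231 \right)}} = \frac{\sqrt{95}}{\frac{136}{93} - \frac{4}{53361}} = \frac{\sqrt{95}}{\frac{2418908}{1654191}} = \sqrt{95} \cdot \frac{1654191}{2418908} = \frac{1654191 \sqrt{95}}{2418908}$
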